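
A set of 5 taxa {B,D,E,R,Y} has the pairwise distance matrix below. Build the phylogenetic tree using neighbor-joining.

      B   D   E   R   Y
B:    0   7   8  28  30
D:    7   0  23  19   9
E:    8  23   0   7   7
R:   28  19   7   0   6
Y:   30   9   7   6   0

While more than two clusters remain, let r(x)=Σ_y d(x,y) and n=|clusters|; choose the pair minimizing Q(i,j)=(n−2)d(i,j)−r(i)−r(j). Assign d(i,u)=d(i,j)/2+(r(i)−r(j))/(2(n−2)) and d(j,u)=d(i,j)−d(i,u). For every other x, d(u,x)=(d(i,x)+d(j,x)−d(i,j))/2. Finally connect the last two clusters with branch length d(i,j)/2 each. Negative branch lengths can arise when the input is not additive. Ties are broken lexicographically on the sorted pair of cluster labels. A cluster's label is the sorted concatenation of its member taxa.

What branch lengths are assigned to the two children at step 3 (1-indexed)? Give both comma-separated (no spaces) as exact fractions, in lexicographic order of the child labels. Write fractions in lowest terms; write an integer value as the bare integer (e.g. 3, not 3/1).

7/2,4

step 1: merge (B,D) at d=7, Q=-110; branch lengths B→6, D→1; new cluster BD
  updated: d(BD,E)=12, d(BD,R)=20, d(BD,Y)=16
step 2: merge (BD,E) at d=12, Q=-50; branch lengths BD→23/2, E→1/2; new cluster BDE
  updated: d(BDE,R)=15/2, d(BDE,Y)=11/2
step 3: merge (BDE,R) at d=15/2, Q=-19; branch lengths BDE→7/2, R→4; new cluster BDER
  updated: d(BDER,Y)=2
step 4: merge (BDER,Y) at d=2; branch lengths BDER→1, Y→1; new cluster BDERY
final tree: ((((B:6,D:1):23/2,E:1/2):7/2,R:4):1,Y:1)
total length: 57/2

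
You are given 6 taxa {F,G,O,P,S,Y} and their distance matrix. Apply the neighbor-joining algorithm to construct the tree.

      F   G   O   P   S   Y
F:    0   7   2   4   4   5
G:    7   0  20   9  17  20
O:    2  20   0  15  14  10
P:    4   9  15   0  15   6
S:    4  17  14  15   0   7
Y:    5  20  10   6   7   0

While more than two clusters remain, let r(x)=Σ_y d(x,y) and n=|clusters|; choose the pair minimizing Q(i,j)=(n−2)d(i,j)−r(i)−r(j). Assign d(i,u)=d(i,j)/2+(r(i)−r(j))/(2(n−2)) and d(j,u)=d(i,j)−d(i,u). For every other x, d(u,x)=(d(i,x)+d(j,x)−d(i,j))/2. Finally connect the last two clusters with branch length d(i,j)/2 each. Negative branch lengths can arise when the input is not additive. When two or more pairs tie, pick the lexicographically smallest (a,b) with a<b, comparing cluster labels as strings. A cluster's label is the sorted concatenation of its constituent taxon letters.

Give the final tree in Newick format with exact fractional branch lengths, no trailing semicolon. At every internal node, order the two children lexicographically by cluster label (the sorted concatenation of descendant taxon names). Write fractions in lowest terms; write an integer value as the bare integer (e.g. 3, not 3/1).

1. join G+P (d=9, Q=-86) ⇒ GP; edges |G|=15/2, |P|=3/2
  updated: d(F,GP)=1, d(GP,O)=13, d(GP,S)=23/2, d(GP,Y)=17/2
2. join S+Y (d=7, Q=-46) ⇒ SY; edges |S|=9/2, |Y|=5/2
  updated: d(F,SY)=1, d(GP,SY)=13/2, d(O,SY)=17/2
3. join F+O (d=2, Q=-47/2) ⇒ FO; edges |F|=-31/8, |O|=47/8
  updated: d(FO,GP)=6, d(FO,SY)=15/4
4. join FO+GP (d=6, Q=-65/4) ⇒ FGOP; edges |FO|=13/8, |GP|=35/8
  updated: d(FGOP,SY)=17/8
5. join FGOP+SY (d=17/8) ⇒ FGOPSY; edges |FGOP|=17/16, |SY|=17/16
final tree: (((F:-31/8,O:47/8):13/8,(G:15/2,P:3/2):35/8):17/16,(S:9/2,Y:5/2):17/16)
total length: 209/8

(((F:-31/8,O:47/8):13/8,(G:15/2,P:3/2):35/8):17/16,(S:9/2,Y:5/2):17/16)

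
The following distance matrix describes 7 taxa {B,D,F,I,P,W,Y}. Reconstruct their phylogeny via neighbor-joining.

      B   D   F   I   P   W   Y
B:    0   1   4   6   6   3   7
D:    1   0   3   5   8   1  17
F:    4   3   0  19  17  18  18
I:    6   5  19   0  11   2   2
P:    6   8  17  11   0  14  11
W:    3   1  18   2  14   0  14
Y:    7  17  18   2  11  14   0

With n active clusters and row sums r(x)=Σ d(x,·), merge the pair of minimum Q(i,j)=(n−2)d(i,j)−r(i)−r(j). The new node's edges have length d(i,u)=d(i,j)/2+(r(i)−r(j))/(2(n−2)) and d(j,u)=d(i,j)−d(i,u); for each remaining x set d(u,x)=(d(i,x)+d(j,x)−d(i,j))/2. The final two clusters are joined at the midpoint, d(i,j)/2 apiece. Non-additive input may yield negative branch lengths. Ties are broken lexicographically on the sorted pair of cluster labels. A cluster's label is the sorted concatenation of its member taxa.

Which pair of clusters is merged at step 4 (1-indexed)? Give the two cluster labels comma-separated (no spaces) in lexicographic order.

B,DF

step 1: merge (I,Y) at d=2, Q=-104; branch lengths I→-7/5, Y→17/5; new cluster IY
  updated: d(B,IY)=11/2, d(D,IY)=10, d(F,IY)=35/2, d(IY,P)=10, d(IY,W)=7
step 2: merge (D,F) at d=3, Q=-141/2; branch lengths D→-49/16, F→97/16; new cluster DF
  updated: d(B,DF)=1, d(DF,IY)=49/4, d(DF,P)=11, d(DF,W)=8
step 3: merge (IY,P) at d=10, Q=-183/4; branch lengths IY→95/24, P→145/24; new cluster IPY
  updated: d(B,IPY)=3/4, d(DF,IPY)=53/8, d(IPY,W)=11/2
step 4: merge (B,DF) at d=1, Q=-147/8; branch lengths B→-71/32, DF→103/32; new cluster BDF
  updated: d(BDF,IPY)=51/16, d(BDF,W)=5
step 5: merge (BDF,IPY) at d=51/16, Q=-219/16; branch lengths BDF→43/32, IPY→59/32; new cluster BDFIPY
  updated: d(BDFIPY,W)=117/32
step 6: merge (BDFIPY,W) at d=117/32; branch lengths BDFIPY→117/64, W→117/64; new cluster BDFIPWY
final tree: (((B:-71/32,(D:-49/16,F:97/16):103/32):43/32,((I:-7/5,Y:17/5):95/24,P:145/24):59/32):117/64,W:117/64)
total length: 731/32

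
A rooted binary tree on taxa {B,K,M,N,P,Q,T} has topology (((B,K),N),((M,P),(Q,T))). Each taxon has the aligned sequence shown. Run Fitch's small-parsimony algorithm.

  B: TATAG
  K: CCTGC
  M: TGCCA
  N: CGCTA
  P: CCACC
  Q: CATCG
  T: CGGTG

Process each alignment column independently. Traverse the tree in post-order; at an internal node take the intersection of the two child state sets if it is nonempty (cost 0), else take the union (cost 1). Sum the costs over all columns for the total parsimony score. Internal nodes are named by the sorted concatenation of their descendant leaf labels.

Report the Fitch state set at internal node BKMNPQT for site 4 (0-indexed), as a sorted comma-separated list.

A,C,G

BK@0: {T} ∪ {C} = {C,T} (union, +1)
BKN@0: {C,T} ∩ {C} = {C} (intersection, +0)
MP@0: {T} ∪ {C} = {C,T} (union, +1)
QT@0: {C} ∩ {C} = {C} (intersection, +0)
MPQT@0: {C,T} ∩ {C} = {C} (intersection, +0)
BKMNPQT@0: {C} ∩ {C} = {C} (intersection, +0)
BK@1: {A} ∪ {C} = {A,C} (union, +1)
BKN@1: {A,C} ∪ {G} = {A,C,G} (union, +1)
MP@1: {G} ∪ {C} = {C,G} (union, +1)
QT@1: {A} ∪ {G} = {A,G} (union, +1)
MPQT@1: {C,G} ∩ {A,G} = {G} (intersection, +0)
BKMNPQT@1: {A,C,G} ∩ {G} = {G} (intersection, +0)
BK@2: {T} ∩ {T} = {T} (intersection, +0)
BKN@2: {T} ∪ {C} = {C,T} (union, +1)
MP@2: {C} ∪ {A} = {A,C} (union, +1)
QT@2: {T} ∪ {G} = {G,T} (union, +1)
MPQT@2: {A,C} ∪ {G,T} = {A,C,G,T} (union, +1)
BKMNPQT@2: {C,T} ∩ {A,C,G,T} = {C,T} (intersection, +0)
BK@3: {A} ∪ {G} = {A,G} (union, +1)
BKN@3: {A,G} ∪ {T} = {A,G,T} (union, +1)
MP@3: {C} ∩ {C} = {C} (intersection, +0)
QT@3: {C} ∪ {T} = {C,T} (union, +1)
MPQT@3: {C} ∩ {C,T} = {C} (intersection, +0)
BKMNPQT@3: {A,G,T} ∪ {C} = {A,C,G,T} (union, +1)
BK@4: {G} ∪ {C} = {C,G} (union, +1)
BKN@4: {C,G} ∪ {A} = {A,C,G} (union, +1)
MP@4: {A} ∪ {C} = {A,C} (union, +1)
QT@4: {G} ∩ {G} = {G} (intersection, +0)
MPQT@4: {A,C} ∪ {G} = {A,C,G} (union, +1)
BKMNPQT@4: {A,C,G} ∩ {A,C,G} = {A,C,G} (intersection, +0)
per-site changes: [2, 4, 4, 4, 4]; total = 18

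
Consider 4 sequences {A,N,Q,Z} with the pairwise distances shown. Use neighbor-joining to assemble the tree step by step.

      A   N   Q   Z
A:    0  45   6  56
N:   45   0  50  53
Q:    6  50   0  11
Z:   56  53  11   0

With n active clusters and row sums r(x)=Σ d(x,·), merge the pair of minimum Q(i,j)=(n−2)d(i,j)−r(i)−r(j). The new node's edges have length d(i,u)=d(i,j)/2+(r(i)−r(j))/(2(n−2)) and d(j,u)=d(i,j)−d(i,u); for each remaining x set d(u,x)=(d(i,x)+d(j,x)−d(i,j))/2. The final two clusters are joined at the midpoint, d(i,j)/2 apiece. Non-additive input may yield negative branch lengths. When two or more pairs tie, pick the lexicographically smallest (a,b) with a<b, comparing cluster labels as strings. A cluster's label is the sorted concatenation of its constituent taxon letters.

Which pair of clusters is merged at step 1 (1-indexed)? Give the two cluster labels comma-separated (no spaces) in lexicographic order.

iteration 1: select A,N (d=45, Q=-165); attach at lengths (49/4, 131/4); label the merged cluster AN
  updated: d(AN,Q)=11/2, d(AN,Z)=32
iteration 2: select AN,Q (d=11/2, Q=-97/2); attach at lengths (53/4, -31/4); label the merged cluster ANQ
  updated: d(ANQ,Z)=75/4
iteration 3: select ANQ,Z (d=75/4); attach at lengths (75/8, 75/8); label the merged cluster ANQZ
final tree: (((A:49/4,N:131/4):53/4,Q:-31/4):75/8,Z:75/8)
total length: 277/4

A,N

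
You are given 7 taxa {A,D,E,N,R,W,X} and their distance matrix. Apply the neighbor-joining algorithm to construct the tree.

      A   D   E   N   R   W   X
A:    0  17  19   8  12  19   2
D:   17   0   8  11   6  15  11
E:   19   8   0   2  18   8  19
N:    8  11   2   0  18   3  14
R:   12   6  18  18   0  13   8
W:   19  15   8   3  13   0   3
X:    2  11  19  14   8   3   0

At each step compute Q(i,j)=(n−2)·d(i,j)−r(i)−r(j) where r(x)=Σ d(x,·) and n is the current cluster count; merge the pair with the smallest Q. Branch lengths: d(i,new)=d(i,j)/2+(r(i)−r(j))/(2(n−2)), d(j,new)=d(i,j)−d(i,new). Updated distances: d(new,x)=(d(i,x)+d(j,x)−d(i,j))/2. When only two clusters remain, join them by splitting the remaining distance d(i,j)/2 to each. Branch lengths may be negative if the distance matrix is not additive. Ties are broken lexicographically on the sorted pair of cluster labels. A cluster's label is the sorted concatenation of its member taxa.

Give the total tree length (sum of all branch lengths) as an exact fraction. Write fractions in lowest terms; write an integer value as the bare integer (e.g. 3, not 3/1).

step 1: merge (A,X) at d=2, Q=-124; branch lengths A→3, X→-1; new cluster AX
  updated: d(AX,D)=13, d(AX,E)=18, d(AX,N)=10, d(AX,R)=9, d(AX,W)=10
step 2: merge (D,R) at d=6, Q=-93; branch lengths D→13/8, R→35/8; new cluster DR
  updated: d(AX,DR)=8, d(DR,E)=10, d(DR,N)=23/2, d(DR,W)=11
step 3: merge (AX,DR) at d=8, Q=-125/2; branch lengths AX→59/12, DR→37/12; new cluster ADRX
  updated: d(ADRX,E)=10, d(ADRX,N)=27/4, d(ADRX,W)=13/2
step 4: merge (ADRX,W) at d=13/2, Q=-111/4; branch lengths ADRX→75/16, W→29/16; new cluster ADRWX
  updated: d(ADRWX,E)=23/4, d(ADRWX,N)=13/8
step 5: merge (ADRWX,E) at d=23/4, Q=-75/8; branch lengths ADRWX→43/16, E→49/16; new cluster ADERWX
  updated: d(ADERWX,N)=-17/16
step 6: merge (ADERWX,N) at d=-17/16; branch lengths ADERWX→-17/32, N→-17/32; new cluster ADENRWX
final tree: (((((A:3,X:-1):59/12,(D:13/8,R:35/8):37/12):75/16,W:29/16):43/16,E:49/16):-17/32,N:-17/32)
total length: 435/16

435/16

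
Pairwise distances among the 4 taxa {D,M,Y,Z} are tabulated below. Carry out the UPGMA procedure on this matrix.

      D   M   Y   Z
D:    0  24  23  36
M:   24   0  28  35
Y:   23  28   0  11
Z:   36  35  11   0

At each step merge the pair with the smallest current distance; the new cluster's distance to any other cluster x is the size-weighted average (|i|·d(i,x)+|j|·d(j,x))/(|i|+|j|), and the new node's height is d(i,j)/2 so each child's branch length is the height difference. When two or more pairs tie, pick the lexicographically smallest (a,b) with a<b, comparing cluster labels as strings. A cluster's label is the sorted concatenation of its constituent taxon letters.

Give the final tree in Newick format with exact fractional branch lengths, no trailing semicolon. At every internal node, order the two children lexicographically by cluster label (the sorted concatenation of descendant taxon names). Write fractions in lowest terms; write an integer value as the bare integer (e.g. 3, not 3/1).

iteration 1: select Y,Z (d=11); attach at lengths (11/2, 11/2); label the merged cluster YZ
  updated: d(D,YZ)=59/2, d(M,YZ)=63/2
iteration 2: select D,M (d=24); attach at lengths (12, 12); label the merged cluster DM
  updated: d(DM,YZ)=61/2
iteration 3: select DM,YZ (d=61/2); attach at lengths (13/4, 39/4); label the merged cluster DMYZ
final tree: ((D:12,M:12):13/4,(Y:11/2,Z:11/2):39/4)
total length: 48

((D:12,M:12):13/4,(Y:11/2,Z:11/2):39/4)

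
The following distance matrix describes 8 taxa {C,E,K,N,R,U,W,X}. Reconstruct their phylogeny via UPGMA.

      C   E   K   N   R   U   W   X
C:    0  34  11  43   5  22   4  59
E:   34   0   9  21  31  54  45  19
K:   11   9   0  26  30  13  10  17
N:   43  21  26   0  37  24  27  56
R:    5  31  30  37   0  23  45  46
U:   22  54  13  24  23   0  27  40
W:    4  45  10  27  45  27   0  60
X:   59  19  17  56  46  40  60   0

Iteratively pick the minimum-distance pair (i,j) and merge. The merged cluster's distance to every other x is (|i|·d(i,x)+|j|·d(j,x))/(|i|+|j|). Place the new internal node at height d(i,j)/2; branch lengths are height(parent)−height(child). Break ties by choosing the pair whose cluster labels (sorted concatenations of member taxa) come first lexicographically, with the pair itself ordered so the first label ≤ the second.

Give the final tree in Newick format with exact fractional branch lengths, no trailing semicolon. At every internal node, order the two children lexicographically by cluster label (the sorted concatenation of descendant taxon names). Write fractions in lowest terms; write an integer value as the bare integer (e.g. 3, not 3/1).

step 1: merge (C,W) at d=4; branch lengths C→2, W→2; new cluster CW
  updated: d(CW,E)=79/2, d(CW,K)=21/2, d(CW,N)=35, d(CW,R)=25, d(CW,U)=49/2, d(CW,X)=119/2
step 2: merge (E,K) at d=9; branch lengths E→9/2, K→9/2; new cluster EK
  updated: d(CW,EK)=25, d(EK,N)=47/2, d(EK,R)=61/2, d(EK,U)=67/2, d(EK,X)=18
step 3: merge (EK,X) at d=18; branch lengths EK→9/2, X→9; new cluster EKX
  updated: d(CW,EKX)=73/2, d(EKX,N)=103/3, d(EKX,R)=107/3, d(EKX,U)=107/3
step 4: merge (R,U) at d=23; branch lengths R→23/2, U→23/2; new cluster RU
  updated: d(CW,RU)=99/4, d(EKX,RU)=107/3, d(N,RU)=61/2
step 5: merge (CW,RU) at d=99/4; branch lengths CW→83/8, RU→7/8; new cluster CRUW
  updated: d(CRUW,EKX)=433/12, d(CRUW,N)=131/4
step 6: merge (CRUW,N) at d=131/4; branch lengths CRUW→4, N→131/8; new cluster CNRUW
  updated: d(CNRUW,EKX)=536/15
step 7: merge (CNRUW,EKX) at d=536/15; branch lengths CNRUW→179/120, EKX→133/15; new cluster CEKNRUWX
final tree: ((((C:2,W:2):83/8,(R:23/2,U:23/2):7/8):4,N:131/8):179/120,((E:9/2,K:9/2):9/2,X:9):133/15)
total length: 5489/60

((((C:2,W:2):83/8,(R:23/2,U:23/2):7/8):4,N:131/8):179/120,((E:9/2,K:9/2):9/2,X:9):133/15)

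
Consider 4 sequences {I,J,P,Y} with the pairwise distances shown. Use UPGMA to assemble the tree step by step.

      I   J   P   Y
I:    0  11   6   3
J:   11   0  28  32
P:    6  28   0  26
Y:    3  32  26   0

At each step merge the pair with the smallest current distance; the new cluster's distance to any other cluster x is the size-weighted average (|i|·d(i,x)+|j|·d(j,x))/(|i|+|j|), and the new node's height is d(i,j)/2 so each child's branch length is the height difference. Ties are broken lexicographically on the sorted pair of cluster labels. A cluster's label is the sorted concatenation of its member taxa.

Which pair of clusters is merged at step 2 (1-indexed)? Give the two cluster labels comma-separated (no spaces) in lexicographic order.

IY,P

step 1: merge (I,Y) at d=3; branch lengths I→3/2, Y→3/2; new cluster IY
  updated: d(IY,J)=43/2, d(IY,P)=16
step 2: merge (IY,P) at d=16; branch lengths IY→13/2, P→8; new cluster IPY
  updated: d(IPY,J)=71/3
step 3: merge (IPY,J) at d=71/3; branch lengths IPY→23/6, J→71/6; new cluster IJPY
final tree: (((I:3/2,Y:3/2):13/2,P:8):23/6,J:71/6)
total length: 199/6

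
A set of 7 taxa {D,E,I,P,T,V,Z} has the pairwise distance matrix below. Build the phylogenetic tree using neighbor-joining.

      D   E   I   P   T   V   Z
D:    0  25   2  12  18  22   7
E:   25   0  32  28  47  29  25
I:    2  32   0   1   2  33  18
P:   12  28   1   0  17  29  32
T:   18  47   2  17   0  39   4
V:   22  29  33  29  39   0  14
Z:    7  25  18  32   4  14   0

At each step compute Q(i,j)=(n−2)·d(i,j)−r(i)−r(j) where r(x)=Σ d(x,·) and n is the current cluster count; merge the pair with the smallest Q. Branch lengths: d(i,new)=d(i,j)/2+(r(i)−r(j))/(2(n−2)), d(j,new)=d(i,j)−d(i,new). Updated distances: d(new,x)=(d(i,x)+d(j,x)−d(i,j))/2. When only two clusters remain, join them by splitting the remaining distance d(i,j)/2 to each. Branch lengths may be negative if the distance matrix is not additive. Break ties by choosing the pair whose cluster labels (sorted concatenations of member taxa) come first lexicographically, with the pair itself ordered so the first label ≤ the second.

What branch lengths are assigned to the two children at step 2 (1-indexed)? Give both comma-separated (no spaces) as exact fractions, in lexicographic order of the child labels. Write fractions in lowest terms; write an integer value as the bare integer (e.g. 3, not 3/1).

iteration 1: select E,V (d=29, Q=-207); attach at lengths (33/2, 25/2); label the merged cluster EV
  updated: d(D,EV)=9, d(EV,I)=18, d(EV,P)=14, d(EV,T)=57/2, d(EV,Z)=5
iteration 2: select EV,Z (d=5, Q=-241/2); attach at lengths (57/16, 23/16); label the merged cluster EVZ
  updated: d(D,EVZ)=11/2, d(EVZ,I)=31/2, d(EVZ,P)=41/2, d(EVZ,T)=55/4
iteration 3: select D,EVZ (d=11/2, Q=-305/4); attach at lengths (-5/24, 137/24); label the merged cluster DEVZ
  updated: d(DEVZ,I)=6, d(DEVZ,P)=27/2, d(DEVZ,T)=105/8
iteration 4: select DEVZ,T (d=105/8, Q=-77/2); attach at lengths (107/16, 103/16); label the merged cluster DETVZ
  updated: d(DETVZ,I)=-41/16, d(DETVZ,P)=139/16
iteration 5: select DETVZ,I (d=-41/16, Q=-57/8); attach at lengths (41/16, -41/8); label the merged cluster DEITVZ
  updated: d(DEITVZ,P)=49/8
iteration 6: select DEITVZ,P (d=49/8); attach at lengths (49/16, 49/16); label the merged cluster DEIPTVZ
final tree: ((((D:-5/24,((E:33/2,V:25/2):57/16,Z:23/16):137/24):107/16,T:103/16):41/16,I:-41/8):49/16,P:49/16)
total length: 899/16

57/16,23/16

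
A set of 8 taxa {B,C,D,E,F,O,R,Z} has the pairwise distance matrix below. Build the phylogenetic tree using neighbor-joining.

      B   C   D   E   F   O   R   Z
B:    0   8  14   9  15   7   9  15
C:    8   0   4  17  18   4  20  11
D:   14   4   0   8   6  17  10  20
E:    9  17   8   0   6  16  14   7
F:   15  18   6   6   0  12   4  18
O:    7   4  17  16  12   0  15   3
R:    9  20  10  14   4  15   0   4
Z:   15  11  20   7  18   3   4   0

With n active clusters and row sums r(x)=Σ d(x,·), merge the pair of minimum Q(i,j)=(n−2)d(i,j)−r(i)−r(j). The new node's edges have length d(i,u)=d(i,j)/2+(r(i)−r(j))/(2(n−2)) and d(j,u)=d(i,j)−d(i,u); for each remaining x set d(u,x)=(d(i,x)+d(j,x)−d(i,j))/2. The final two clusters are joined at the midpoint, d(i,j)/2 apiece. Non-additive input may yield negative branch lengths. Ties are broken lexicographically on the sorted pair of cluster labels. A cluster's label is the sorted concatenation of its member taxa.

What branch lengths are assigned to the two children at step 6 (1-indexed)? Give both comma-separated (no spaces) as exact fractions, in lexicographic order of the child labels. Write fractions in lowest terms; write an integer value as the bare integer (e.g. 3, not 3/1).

7/16,13/16

step 1: merge (C,D) at d=4, Q=-137; branch lengths C→9/4, D→7/4; new cluster CD
  updated: d(B,CD)=9, d(CD,E)=21/2, d(CD,F)=10, d(CD,O)=17/2, d(CD,R)=13, d(CD,Z)=27/2
step 2: merge (O,Z) at d=3, Q=-107; branch lengths O→8/5, Z→7/5; new cluster OZ
  updated: d(B,OZ)=19/2, d(CD,OZ)=19/2, d(E,OZ)=10, d(F,OZ)=27/2, d(OZ,R)=8
step 3: merge (F,R) at d=4, Q=-161/2; branch lengths F→33/16, R→31/16; new cluster FR
  updated: d(B,FR)=10, d(CD,FR)=19/2, d(E,FR)=8, d(FR,OZ)=35/4
step 4: merge (E,FR) at d=8, Q=-199/4; branch lengths E→101/24, FR→91/24; new cluster EFR
  updated: d(B,EFR)=11/2, d(CD,EFR)=6, d(EFR,OZ)=43/8
step 5: merge (B,CD) at d=9, Q=-61/2; branch lengths B→35/8, CD→37/8; new cluster BCD
  updated: d(BCD,EFR)=5/4, d(BCD,OZ)=5
step 6: merge (BCD,EFR) at d=5/4, Q=-93/8; branch lengths BCD→7/16, EFR→13/16; new cluster BCDEFR
  updated: d(BCDEFR,OZ)=73/16
step 7: merge (BCDEFR,OZ) at d=73/16; branch lengths BCDEFR→73/32, OZ→73/32; new cluster BCDEFORZ
final tree: (((B:35/8,(C:9/4,D:7/4):37/8):7/16,(E:101/24,(F:33/16,R:31/16):91/24):13/16):73/32,(O:8/5,Z:7/5):73/32)
total length: 541/16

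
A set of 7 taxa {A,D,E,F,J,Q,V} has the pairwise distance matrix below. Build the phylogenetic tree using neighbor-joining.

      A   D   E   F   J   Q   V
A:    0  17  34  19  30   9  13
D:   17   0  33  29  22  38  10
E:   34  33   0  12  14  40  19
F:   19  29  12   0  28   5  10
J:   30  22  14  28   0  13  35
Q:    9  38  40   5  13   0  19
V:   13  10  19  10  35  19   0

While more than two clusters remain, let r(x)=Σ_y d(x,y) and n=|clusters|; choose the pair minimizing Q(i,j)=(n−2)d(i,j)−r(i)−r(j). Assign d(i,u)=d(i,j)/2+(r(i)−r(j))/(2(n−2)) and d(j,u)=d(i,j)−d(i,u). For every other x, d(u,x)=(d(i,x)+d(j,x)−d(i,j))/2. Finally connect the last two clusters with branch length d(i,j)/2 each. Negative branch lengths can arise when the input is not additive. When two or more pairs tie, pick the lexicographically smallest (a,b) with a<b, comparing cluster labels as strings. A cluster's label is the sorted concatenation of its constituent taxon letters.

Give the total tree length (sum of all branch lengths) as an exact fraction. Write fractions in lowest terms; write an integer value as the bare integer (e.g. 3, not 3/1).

927/16

iteration 1: select E,J (d=14, Q=-224); attach at lengths (8, 6); label the merged cluster EJ
  updated: d(A,EJ)=25, d(D,EJ)=41/2, d(EJ,F)=13, d(EJ,Q)=39/2, d(EJ,V)=20
iteration 2: select D,V (d=10, Q=-293/2); attach at lengths (165/16, -5/16); label the merged cluster DV
  updated: d(A,DV)=10, d(DV,EJ)=61/4, d(DV,F)=29/2, d(DV,Q)=47/2
iteration 3: select A,DV (d=10, Q=-385/4); attach at lengths (119/24, 121/24); label the merged cluster ADV
  updated: d(ADV,EJ)=121/8, d(ADV,F)=47/4, d(ADV,Q)=45/4
iteration 4: select ADV,EJ (d=121/8, Q=-111/2); attach at lengths (83/16, 159/16); label the merged cluster ADEJV
  updated: d(ADEJV,F)=77/16, d(ADEJV,Q)=125/16
iteration 5: select ADEJV,F (d=77/16, Q=-141/8); attach at lengths (61/16, 1); label the merged cluster ADEFJV
  updated: d(ADEFJV,Q)=4
iteration 6: select ADEFJV,Q (d=4); attach at lengths (2, 2); label the merged cluster ADEFJQV
final tree: ((((A:119/24,(D:165/16,V:-5/16):121/24):83/16,(E:8,J:6):159/16):61/16,F:1):2,Q:2)
total length: 927/16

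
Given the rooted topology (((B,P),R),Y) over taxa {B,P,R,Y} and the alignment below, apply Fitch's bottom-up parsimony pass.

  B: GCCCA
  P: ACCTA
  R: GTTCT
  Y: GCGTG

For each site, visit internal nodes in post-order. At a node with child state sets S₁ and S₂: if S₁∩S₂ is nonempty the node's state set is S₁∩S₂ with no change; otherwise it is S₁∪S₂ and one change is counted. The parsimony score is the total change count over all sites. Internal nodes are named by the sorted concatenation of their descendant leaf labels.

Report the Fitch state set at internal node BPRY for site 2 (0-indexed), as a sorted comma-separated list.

BP@0: {G} ∪ {A} = {A,G} (union, +1)
BPR@0: {A,G} ∩ {G} = {G} (intersection, +0)
BPRY@0: {G} ∩ {G} = {G} (intersection, +0)
BP@1: {C} ∩ {C} = {C} (intersection, +0)
BPR@1: {C} ∪ {T} = {C,T} (union, +1)
BPRY@1: {C,T} ∩ {C} = {C} (intersection, +0)
BP@2: {C} ∩ {C} = {C} (intersection, +0)
BPR@2: {C} ∪ {T} = {C,T} (union, +1)
BPRY@2: {C,T} ∪ {G} = {C,G,T} (union, +1)
BP@3: {C} ∪ {T} = {C,T} (union, +1)
BPR@3: {C,T} ∩ {C} = {C} (intersection, +0)
BPRY@3: {C} ∪ {T} = {C,T} (union, +1)
BP@4: {A} ∩ {A} = {A} (intersection, +0)
BPR@4: {A} ∪ {T} = {A,T} (union, +1)
BPRY@4: {A,T} ∪ {G} = {A,G,T} (union, +1)
per-site changes: [1, 1, 2, 2, 2]; total = 8

C,G,T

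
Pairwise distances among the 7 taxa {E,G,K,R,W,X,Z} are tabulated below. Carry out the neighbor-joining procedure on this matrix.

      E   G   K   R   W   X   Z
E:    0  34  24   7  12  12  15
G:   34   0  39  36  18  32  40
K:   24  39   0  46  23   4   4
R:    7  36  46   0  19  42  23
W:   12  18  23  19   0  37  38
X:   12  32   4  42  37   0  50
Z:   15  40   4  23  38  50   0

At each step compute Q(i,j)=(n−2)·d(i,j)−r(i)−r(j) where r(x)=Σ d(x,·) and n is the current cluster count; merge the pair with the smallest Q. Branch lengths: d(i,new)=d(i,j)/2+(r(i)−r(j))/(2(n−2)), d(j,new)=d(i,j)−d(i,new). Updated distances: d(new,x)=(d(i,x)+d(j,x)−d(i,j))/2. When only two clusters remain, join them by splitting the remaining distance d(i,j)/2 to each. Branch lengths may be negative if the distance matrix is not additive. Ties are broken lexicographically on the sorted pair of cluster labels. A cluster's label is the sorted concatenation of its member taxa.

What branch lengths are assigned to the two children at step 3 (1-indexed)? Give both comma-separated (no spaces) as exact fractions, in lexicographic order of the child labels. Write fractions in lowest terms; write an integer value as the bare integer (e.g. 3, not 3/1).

iteration 1: select K,X (d=4, Q=-297); attach at lengths (-17/10, 57/10); label the merged cluster KX
  updated: d(E,KX)=16, d(G,KX)=67/2, d(KX,R)=42, d(KX,W)=28, d(KX,Z)=25
iteration 2: select G,W (d=18, Q=-409/2); attach at lengths (237/16, 51/16); label the merged cluster GW
  updated: d(E,GW)=14, d(GW,KX)=87/4, d(GW,R)=37/2, d(GW,Z)=30
iteration 3: select GW,KX (d=87/4, Q=-495/4); attach at lengths (179/24, 343/24); label the merged cluster GKWX
  updated: d(E,GKWX)=33/8, d(GKWX,R)=155/8, d(GKWX,Z)=133/8
iteration 4: select E,R (d=7, Q=-123/2); attach at lengths (-37/16, 149/16); label the merged cluster ER
  updated: d(ER,GKWX)=33/4, d(ER,Z)=31/2
iteration 5: select ER,GKWX (d=33/4, Q=-323/8); attach at lengths (57/16, 75/16); label the merged cluster EGKRWX
  updated: d(EGKRWX,Z)=191/16
iteration 6: select EGKRWX,Z (d=191/16); attach at lengths (191/32, 191/32); label the merged cluster EGKRWXZ
final tree: (((E:-37/16,R:149/16):57/16,((G:237/16,W:51/16):179/24,(K:-17/10,X:57/10):343/24):75/16):191/32,Z:191/32)
total length: 1135/16

179/24,343/24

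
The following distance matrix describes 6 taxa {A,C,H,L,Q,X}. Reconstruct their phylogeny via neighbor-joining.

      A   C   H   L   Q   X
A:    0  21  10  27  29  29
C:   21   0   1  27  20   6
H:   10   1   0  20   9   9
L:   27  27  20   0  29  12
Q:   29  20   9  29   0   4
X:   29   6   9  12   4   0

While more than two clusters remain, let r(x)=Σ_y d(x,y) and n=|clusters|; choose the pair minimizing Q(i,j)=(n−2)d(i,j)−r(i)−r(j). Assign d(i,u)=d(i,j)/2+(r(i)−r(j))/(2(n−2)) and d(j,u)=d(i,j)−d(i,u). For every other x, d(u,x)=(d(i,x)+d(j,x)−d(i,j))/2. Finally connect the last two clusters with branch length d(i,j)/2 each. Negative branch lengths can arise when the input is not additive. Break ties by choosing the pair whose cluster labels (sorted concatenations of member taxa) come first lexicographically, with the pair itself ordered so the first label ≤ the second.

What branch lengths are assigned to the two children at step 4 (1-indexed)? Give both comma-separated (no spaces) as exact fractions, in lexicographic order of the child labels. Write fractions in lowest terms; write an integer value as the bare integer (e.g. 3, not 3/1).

1. join Q+X (d=4, Q=-135) ⇒ QX; edges |Q|=47/8, |X|=-15/8
  updated: d(A,QX)=27, d(C,QX)=11, d(H,QX)=7, d(L,QX)=37/2
2. join L+QX (d=37/2, Q=-201/2) ⇒ LQX; edges |L|=169/12, |QX|=53/12
  updated: d(A,LQX)=71/4, d(C,LQX)=39/4, d(H,LQX)=17/4
3. join A+LQX (d=71/4, Q=-45) ⇒ ALQX; edges |A|=105/8, |LQX|=37/8
  updated: d(ALQX,C)=13/2, d(ALQX,H)=-7/4
4. join ALQX+C (d=13/2, Q=-23/4) ⇒ ACLQX; edges |ALQX|=15/8, |C|=37/8
  updated: d(ACLQX,H)=-29/8
5. join ACLQX+H (d=-29/8) ⇒ ACHLQX; edges |ACLQX|=-29/16, |H|=-29/16
final tree: (((A:105/8,(L:169/12,(Q:47/8,X:-15/8):53/12):37/8):15/8,C:37/8):-29/16,H:-29/16)
total length: 345/8

15/8,37/8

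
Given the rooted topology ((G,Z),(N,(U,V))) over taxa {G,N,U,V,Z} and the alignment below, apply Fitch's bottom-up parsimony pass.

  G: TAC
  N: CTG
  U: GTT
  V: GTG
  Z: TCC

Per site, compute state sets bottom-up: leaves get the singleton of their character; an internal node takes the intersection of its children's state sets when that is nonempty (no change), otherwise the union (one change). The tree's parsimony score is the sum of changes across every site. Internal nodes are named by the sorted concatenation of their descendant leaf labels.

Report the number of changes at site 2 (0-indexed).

GZ@0: {T} ∩ {T} = {T} (intersection, +0)
UV@0: {G} ∩ {G} = {G} (intersection, +0)
NUV@0: {C} ∪ {G} = {C,G} (union, +1)
GNUVZ@0: {T} ∪ {C,G} = {C,G,T} (union, +1)
GZ@1: {A} ∪ {C} = {A,C} (union, +1)
UV@1: {T} ∩ {T} = {T} (intersection, +0)
NUV@1: {T} ∩ {T} = {T} (intersection, +0)
GNUVZ@1: {A,C} ∪ {T} = {A,C,T} (union, +1)
GZ@2: {C} ∩ {C} = {C} (intersection, +0)
UV@2: {T} ∪ {G} = {G,T} (union, +1)
NUV@2: {G} ∩ {G,T} = {G} (intersection, +0)
GNUVZ@2: {C} ∪ {G} = {C,G} (union, +1)
per-site changes: [2, 2, 2]; total = 6

2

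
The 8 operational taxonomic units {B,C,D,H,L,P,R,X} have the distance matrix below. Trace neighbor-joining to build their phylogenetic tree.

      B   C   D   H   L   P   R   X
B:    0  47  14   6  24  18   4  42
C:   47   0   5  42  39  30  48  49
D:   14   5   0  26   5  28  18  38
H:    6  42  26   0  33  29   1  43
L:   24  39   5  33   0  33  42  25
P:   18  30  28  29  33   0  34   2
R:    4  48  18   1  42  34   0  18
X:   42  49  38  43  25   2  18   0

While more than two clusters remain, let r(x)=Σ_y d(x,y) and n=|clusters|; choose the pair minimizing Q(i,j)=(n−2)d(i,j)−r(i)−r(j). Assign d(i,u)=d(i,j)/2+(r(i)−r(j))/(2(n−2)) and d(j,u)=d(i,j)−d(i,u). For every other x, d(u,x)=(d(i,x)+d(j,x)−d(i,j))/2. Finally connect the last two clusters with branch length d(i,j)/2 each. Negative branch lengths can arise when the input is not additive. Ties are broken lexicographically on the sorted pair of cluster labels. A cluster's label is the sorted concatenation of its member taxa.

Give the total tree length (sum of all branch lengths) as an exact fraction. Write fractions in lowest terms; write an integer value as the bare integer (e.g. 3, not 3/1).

259/4

iteration 1: select P,X (d=2, Q=-379); attach at lengths (-31/12, 55/12); label the merged cluster PX
  updated: d(B,PX)=29, d(C,PX)=77/2, d(D,PX)=32, d(H,PX)=35, d(L,PX)=28, d(PX,R)=25
iteration 2: select C,D (d=5, Q=-589/2); attach at lengths (289/20, -189/20); label the merged cluster CD
  updated: d(B,CD)=28, d(CD,H)=63/2, d(CD,L)=39/2, d(CD,PX)=131/4, d(CD,R)=61/2
iteration 3: select CD,L (d=39/2, Q=-843/4); attach at lengths (295/32, 329/32); label the merged cluster CDL
  updated: d(B,CDL)=65/4, d(CDL,H)=45/2, d(CDL,PX)=165/8, d(CDL,R)=53/2
iteration 4: select CDL,PX (d=165/8, Q=-1069/8); attach at lengths (305/48, 685/48); label the merged cluster CDLPX
  updated: d(B,CDLPX)=197/16, d(CDLPX,H)=295/16, d(CDLPX,R)=247/16
iteration 5: select B,CDLPX (d=197/16, Q=-351/8); attach at lengths (3/16, 97/8); label the merged cluster BCDLPX
  updated: d(BCDLPX,H)=97/16, d(BCDLPX,R)=57/16
iteration 6: select BCDLPX,H (d=97/16, Q=-85/8); attach at lengths (69/16, 7/4); label the merged cluster BCDHLPX
  updated: d(BCDHLPX,R)=-3/4
iteration 7: select BCDHLPX,R (d=-3/4); attach at lengths (-3/8, -3/8); label the merged cluster BCDHLPRX
final tree: (((B:3/16,(((C:289/20,D:-189/20):295/32,L:329/32):305/48,(P:-31/12,X:55/12):685/48):97/8):69/16,H:7/4):-3/8,R:-3/8)
total length: 259/4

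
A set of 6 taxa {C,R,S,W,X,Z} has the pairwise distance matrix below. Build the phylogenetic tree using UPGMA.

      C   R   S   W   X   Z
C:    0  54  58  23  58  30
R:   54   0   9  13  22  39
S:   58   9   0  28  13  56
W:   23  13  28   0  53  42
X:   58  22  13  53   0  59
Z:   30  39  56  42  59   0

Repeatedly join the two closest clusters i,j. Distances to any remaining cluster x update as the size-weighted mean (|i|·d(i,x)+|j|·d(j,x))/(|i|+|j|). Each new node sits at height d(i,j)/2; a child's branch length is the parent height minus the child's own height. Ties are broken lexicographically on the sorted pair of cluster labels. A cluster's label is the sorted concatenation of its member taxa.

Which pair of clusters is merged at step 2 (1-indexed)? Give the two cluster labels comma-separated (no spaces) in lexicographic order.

RS,X

step 1: merge (R,S) at d=9; branch lengths R→9/2, S→9/2; new cluster RS
  updated: d(C,RS)=56, d(RS,W)=41/2, d(RS,X)=35/2, d(RS,Z)=95/2
step 2: merge (RS,X) at d=35/2; branch lengths RS→17/4, X→35/4; new cluster RSX
  updated: d(C,RSX)=170/3, d(RSX,W)=94/3, d(RSX,Z)=154/3
step 3: merge (C,W) at d=23; branch lengths C→23/2, W→23/2; new cluster CW
  updated: d(CW,RSX)=44, d(CW,Z)=36
step 4: merge (CW,Z) at d=36; branch lengths CW→13/2, Z→18; new cluster CWZ
  updated: d(CWZ,RSX)=418/9
step 5: merge (CWZ,RSX) at d=418/9; branch lengths CWZ→47/9, RSX→521/36; new cluster CRSWXZ
final tree: (((C:23/2,W:23/2):13/2,Z:18):47/9,((R:9/2,S:9/2):17/4,X:35/4):521/36)
total length: 3211/36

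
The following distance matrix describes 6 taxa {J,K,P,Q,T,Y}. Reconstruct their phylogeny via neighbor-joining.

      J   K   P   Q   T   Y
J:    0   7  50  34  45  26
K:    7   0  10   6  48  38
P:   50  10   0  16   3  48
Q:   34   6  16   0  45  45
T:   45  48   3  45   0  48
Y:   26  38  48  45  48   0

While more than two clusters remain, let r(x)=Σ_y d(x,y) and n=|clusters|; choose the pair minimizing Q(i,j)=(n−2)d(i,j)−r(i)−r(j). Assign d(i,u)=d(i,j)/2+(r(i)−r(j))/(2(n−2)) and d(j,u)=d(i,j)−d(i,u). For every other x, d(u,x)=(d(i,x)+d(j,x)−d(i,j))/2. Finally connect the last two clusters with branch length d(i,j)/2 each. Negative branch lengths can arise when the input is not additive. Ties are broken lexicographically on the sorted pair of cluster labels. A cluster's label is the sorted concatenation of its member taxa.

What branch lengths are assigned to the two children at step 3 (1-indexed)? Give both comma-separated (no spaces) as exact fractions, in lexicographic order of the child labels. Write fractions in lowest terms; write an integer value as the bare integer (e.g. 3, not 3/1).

181/16,-29/16

1. join P+T (d=3, Q=-304) ⇒ PT; edges |P|=-25/4, |T|=37/4
  updated: d(J,PT)=46, d(K,PT)=55/2, d(PT,Q)=29, d(PT,Y)=93/2
2. join J+Y (d=26, Q=-381/2) ⇒ JY; edges |J|=71/12, |Y|=241/12
  updated: d(JY,K)=19/2, d(JY,PT)=133/4, d(JY,Q)=53/2
3. join JY+K (d=19/2, Q=-373/4) ⇒ JKY; edges |JY|=181/16, |K|=-29/16
  updated: d(JKY,PT)=205/8, d(JKY,Q)=23/2
4. join JKY+PT (d=205/8, Q=-529/8) ⇒ JKPTY; edges |JKY|=65/16, |PT|=345/16
  updated: d(JKPTY,Q)=119/16
5. join JKPTY+Q (d=119/16) ⇒ JKPQTY; edges |JKPTY|=119/32, |Q|=119/32
final tree: ((((J:71/12,Y:241/12):181/16,K:-29/16):65/16,(P:-25/4,T:37/4):345/16):119/32,Q:119/32)
total length: 1145/16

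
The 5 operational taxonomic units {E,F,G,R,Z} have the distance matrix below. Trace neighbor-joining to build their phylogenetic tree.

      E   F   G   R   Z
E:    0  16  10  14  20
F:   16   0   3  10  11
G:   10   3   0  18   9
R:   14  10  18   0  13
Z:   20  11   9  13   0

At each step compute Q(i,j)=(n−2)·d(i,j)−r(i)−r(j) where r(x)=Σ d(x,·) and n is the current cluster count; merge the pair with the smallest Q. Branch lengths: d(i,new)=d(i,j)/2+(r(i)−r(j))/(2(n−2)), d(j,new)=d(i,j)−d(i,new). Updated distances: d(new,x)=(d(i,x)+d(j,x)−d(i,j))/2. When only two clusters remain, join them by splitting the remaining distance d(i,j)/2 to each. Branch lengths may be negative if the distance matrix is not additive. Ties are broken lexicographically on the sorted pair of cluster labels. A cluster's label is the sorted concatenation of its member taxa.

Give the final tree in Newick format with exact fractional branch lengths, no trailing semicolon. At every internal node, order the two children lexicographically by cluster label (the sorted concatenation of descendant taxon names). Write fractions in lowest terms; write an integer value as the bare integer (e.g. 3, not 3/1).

step 1: merge (E,R) at d=14, Q=-73; branch lengths E→47/6, R→37/6; new cluster ER
  updated: d(ER,F)=6, d(ER,G)=7, d(ER,Z)=19/2
step 2: merge (ER,Z) at d=19/2, Q=-33; branch lengths ER→3, Z→13/2; new cluster ERZ
  updated: d(ERZ,F)=15/4, d(ERZ,G)=13/4
step 3: merge (ERZ,F) at d=15/4, Q=-10; branch lengths ERZ→2, F→7/4; new cluster EFRZ
  updated: d(EFRZ,G)=5/4
step 4: merge (EFRZ,G) at d=5/4; branch lengths EFRZ→5/8, G→5/8; new cluster EFGRZ
final tree: ((((E:47/6,R:37/6):3,Z:13/2):2,F:7/4):5/8,G:5/8)
total length: 57/2

((((E:47/6,R:37/6):3,Z:13/2):2,F:7/4):5/8,G:5/8)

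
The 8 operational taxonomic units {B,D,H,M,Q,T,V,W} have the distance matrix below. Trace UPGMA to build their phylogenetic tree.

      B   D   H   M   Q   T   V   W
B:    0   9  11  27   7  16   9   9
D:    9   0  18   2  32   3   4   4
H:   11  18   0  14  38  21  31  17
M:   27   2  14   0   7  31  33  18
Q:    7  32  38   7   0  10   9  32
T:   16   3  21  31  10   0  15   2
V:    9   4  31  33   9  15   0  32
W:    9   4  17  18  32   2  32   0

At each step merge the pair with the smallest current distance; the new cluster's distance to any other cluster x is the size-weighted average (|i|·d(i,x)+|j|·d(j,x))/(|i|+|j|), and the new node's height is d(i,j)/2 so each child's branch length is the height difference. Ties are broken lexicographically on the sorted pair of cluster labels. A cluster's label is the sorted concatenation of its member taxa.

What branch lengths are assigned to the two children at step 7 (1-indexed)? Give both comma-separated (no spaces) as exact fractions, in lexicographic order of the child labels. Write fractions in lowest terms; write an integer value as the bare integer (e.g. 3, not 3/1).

57/10,29/20

step 1: merge (D,M) at d=2; branch lengths D→1, M→1; new cluster DM
  updated: d(B,DM)=18, d(DM,H)=16, d(DM,Q)=39/2, d(DM,T)=17, d(DM,V)=37/2, d(DM,W)=11
step 2: merge (T,W) at d=2; branch lengths T→1, W→1; new cluster TW
  updated: d(B,TW)=25/2, d(DM,TW)=14, d(H,TW)=19, d(Q,TW)=21, d(TW,V)=47/2
step 3: merge (B,Q) at d=7; branch lengths B→7/2, Q→7/2; new cluster BQ
  updated: d(BQ,DM)=75/4, d(BQ,H)=49/2, d(BQ,TW)=67/4, d(BQ,V)=9
step 4: merge (BQ,V) at d=9; branch lengths BQ→1, V→9/2; new cluster BQV
  updated: d(BQV,DM)=56/3, d(BQV,H)=80/3, d(BQV,TW)=19
step 5: merge (DM,TW) at d=14; branch lengths DM→6, TW→6; new cluster DMTW
  updated: d(BQV,DMTW)=113/6, d(DMTW,H)=35/2
step 6: merge (DMTW,H) at d=35/2; branch lengths DMTW→7/4, H→35/4; new cluster DHMTW
  updated: d(BQV,DHMTW)=102/5
step 7: merge (BQV,DHMTW) at d=102/5; branch lengths BQV→57/10, DHMTW→29/20; new cluster BDHMQTVW
final tree: (((B:7/2,Q:7/2):1,V:9/2):57/10,(((D:1,M:1):6,(T:1,W:1):6):7/4,H:35/4):29/20)
total length: 923/20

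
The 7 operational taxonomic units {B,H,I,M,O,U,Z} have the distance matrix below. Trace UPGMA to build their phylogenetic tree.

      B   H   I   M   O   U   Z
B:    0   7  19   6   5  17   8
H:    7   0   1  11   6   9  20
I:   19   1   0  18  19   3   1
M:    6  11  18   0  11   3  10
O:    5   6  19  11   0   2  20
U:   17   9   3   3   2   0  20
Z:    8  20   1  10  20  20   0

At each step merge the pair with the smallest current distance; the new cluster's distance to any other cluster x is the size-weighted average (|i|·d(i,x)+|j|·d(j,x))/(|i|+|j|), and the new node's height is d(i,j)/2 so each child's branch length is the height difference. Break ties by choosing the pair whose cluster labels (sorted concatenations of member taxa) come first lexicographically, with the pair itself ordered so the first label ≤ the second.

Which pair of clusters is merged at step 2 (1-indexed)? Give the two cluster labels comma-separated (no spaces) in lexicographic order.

O,U

iteration 1: select H,I (d=1); attach at lengths (1/2, 1/2); label the merged cluster HI
  updated: d(B,HI)=13, d(HI,M)=29/2, d(HI,O)=25/2, d(HI,U)=6, d(HI,Z)=21/2
iteration 2: select O,U (d=2); attach at lengths (1, 1); label the merged cluster OU
  updated: d(B,OU)=11, d(HI,OU)=37/4, d(M,OU)=7, d(OU,Z)=20
iteration 3: select B,M (d=6); attach at lengths (3, 3); label the merged cluster BM
  updated: d(BM,HI)=55/4, d(BM,OU)=9, d(BM,Z)=9
iteration 4: select BM,OU (d=9); attach at lengths (3/2, 7/2); label the merged cluster BMOU
  updated: d(BMOU,HI)=23/2, d(BMOU,Z)=29/2
iteration 5: select HI,Z (d=21/2); attach at lengths (19/4, 21/4); label the merged cluster HIZ
  updated: d(BMOU,HIZ)=25/2
iteration 6: select BMOU,HIZ (d=25/2); attach at lengths (7/4, 1); label the merged cluster BHIMOUZ
final tree: (((B:3,M:3):3/2,(O:1,U:1):7/2):7/4,((H:1/2,I:1/2):19/4,Z:21/4):1)
total length: 107/4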